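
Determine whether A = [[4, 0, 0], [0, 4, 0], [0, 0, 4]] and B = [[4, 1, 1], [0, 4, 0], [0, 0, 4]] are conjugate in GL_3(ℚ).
No.

Both have characteristic polynomial (x - 4)^3, but the minimal polynomial of A is x - 4 while the minimal polynomial of B is (x - 4)^2. The minimal polynomial is a similarity invariant, so A and B are not similar.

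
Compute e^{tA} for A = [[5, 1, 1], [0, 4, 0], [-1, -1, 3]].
e^{tA} = [[(t + 1)*e^{4*t}, t*e^{4*t}, t*e^{4*t}], [0, e^{4*t}, 0], [-t*e^{4*t}, -t*e^{4*t}, (1 - t)*e^{4*t}]]

A has Jordan form J = [[4, 1, 0], [0, 4, 0], [0, 0, 4]] with A = PJP^{-1}, so e^{tA} = P e^{tJ} P^{-1}.

For a Jordan block J_k(λ), e^{tJ_k(λ)} = e^{λt} · (I + tN + t^2 N^2/2! + ... + t^{k-1} N^{k-1}/(k-1)!) where N is the nilpotent superdiagonal part.

Assembling the blocks and conjugating back gives the entries of e^{tA} as shown above.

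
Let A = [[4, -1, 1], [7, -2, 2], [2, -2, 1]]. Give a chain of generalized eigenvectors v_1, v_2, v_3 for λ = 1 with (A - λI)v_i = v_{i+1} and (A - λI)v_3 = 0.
We seek v_1 ∈ ker((A - I)^3) \ ker((A - I)^2), then set v_{i+1} = (A - I) v_i.

One such chain is v_1 = [[0, 0, 1]]^T, v_2 = [[1, 2, 0]]^T, v_3 = [[1, 1, -2]]^T. Check: (A - I) v_3 = [[0, 0, 0]]^T = 0.

v_1 = [[0, 0, 1]]^T, v_2 = [[1, 2, 0]]^T, v_3 = [[1, 1, -2]]^T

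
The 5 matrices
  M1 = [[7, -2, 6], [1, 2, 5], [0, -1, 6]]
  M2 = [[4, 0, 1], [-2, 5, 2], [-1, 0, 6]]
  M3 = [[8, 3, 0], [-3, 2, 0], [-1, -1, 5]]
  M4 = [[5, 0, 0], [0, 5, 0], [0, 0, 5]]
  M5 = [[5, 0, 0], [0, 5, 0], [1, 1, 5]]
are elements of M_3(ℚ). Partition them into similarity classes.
3 classes: {M1}, {M2, M3, M5}, {M4}

Characteristic polynomials: χ_{M1} = (x - 5)^3, χ_{M2} = (x - 5)^3, χ_{M3} = (x - 5)^3, χ_{M4} = (x - 5)^3, χ_{M5} = (x - 5)^3.

{M1}: invariant factors (x - 5)^3.

{M2, M3, M5}: invariant factors x - 5, (x - 5)^2.

{M4}: invariant factors x - 5, x - 5, x - 5.

Matrices are similar if and only if their invariant-factor lists agree; the partition into similarity classes is {M1}, {M2, M3, M5}, {M4}.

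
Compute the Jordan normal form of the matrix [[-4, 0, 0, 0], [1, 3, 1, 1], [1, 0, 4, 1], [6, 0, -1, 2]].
The characteristic polynomial is det(xI - A) = (x - 3)^3(x + 4), so the eigenvalues are -4 (algebraic multiplicity 1), 3 (algebraic multiplicity 3).

For λ = -4: algebraic multiplicity 1 gives one 1×1 block.

For λ = 3: rank(A - 3I) = 2, rank((A - 3I)^2) = 1. The eigenspace has dimension 4 - 2 = 2, so there are 2 Jordan blocks; the rank sequence gives block sizes [2, 1].

Assembling the blocks gives the Jordan form J above.

J = [[-4, 0, 0, 0], [0, 3, 1, 0], [0, 0, 3, 0], [0, 0, 0, 3]]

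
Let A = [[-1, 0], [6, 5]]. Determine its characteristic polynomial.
χ_A(x) = (x - 5)(x + 1)

xI - A = [[x + 1, 0], [-6, x - 5]].

Expanding det(xI - A) along the first row:
det(xI - A) = + (x + 1)·det([[x - 5]]) - (0)·det([[-6]]).

Evaluating gives χ_A(x) = x^2 - 4x - 5 = (x - 5)(x + 1).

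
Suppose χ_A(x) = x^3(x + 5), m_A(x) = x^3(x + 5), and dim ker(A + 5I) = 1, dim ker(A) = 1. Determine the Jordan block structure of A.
Jordan blocks: (-5, 1), (0, 3)

λ = -5: algebraic multiplicity 1 (exponent in χ_A), largest block size 1 (exponent in m_A), 1 block (geometric multiplicity). This forces block sizes [1].
λ = 0: algebraic multiplicity 3 (exponent in χ_A), largest block size 3 (exponent in m_A), 1 block (geometric multiplicity). This forces block sizes [3].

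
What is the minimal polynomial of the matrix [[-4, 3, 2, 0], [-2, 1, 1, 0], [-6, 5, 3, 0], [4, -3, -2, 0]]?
m_A(x) = x^3

The characteristic polynomial factors as x^4. The minimal polynomial is ∏(x - λ)^{k_λ} where k_λ is the size of the largest Jordan block at λ.

For λ = 0: rank(A) = 2, and the largest Jordan block has size 3 (the smallest k with rank(A^k) = rank(A^(k+1))).

So m_A(x) = x^3.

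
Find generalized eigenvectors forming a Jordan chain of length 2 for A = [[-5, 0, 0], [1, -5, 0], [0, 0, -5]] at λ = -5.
v_1 = [[1, -2, 1]]^T, v_2 = [[0, 1, 0]]^T

We seek v_1 ∈ ker((A + 5I)^2) \ ker(A + 5I), then set v_{i+1} = (A + 5I) v_i.

One such chain is v_1 = [[1, -2, 1]]^T, v_2 = [[0, 1, 0]]^T. Check: (A + 5I) v_2 = [[0, 0, 0]]^T = 0.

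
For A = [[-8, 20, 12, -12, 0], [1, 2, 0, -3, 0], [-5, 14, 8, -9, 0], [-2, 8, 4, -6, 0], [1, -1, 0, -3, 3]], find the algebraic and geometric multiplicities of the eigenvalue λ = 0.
algebraic multiplicity 3, geometric multiplicity 2

The characteristic polynomial is x^3(x - 3)(x + 4), so the factor x appears with exponent 3: the algebraic multiplicity is 3.

rank(A) = 3, so the eigenspace has dimension 5 - 3 = 2: the geometric multiplicity is 2.

Since 2 < 3, A is not diagonalizable.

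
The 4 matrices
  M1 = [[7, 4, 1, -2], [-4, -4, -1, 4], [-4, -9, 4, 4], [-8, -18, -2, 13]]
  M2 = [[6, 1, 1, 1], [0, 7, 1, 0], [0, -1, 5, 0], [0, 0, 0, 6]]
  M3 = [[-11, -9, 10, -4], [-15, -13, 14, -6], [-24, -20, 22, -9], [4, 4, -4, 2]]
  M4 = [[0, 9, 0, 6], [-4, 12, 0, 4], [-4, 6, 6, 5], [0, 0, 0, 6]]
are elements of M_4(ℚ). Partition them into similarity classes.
3 classes: {M1}, {M2, M4}, {M3}

Characteristic polynomials: χ_{M1} = (x - 5)^4, χ_{M2} = (x - 6)^4, χ_{M3} = x^4, χ_{M4} = (x - 6)^4.

{M1}: invariant factors x - 5, (x - 5)^3.

{M2, M4}: invariant factors (x - 6)^2, (x - 6)^2.

{M3}: invariant factors x^2, x^2.

Matrices are similar if and only if their invariant-factor lists agree; the partition into similarity classes is {M1}, {M2, M4}, {M3}.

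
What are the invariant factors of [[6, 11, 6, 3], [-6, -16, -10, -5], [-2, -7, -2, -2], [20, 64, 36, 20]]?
The Jordan structure of A has elementary divisors (x - 2)^3, (x - 2). Arranging the block sizes at each eigenvalue in decreasing order and taking row products gives the invariant factors.

Invariant factors (smallest first, each dividing the next): x - 2, (x - 2)^3.

Check: the last factor (x - 2)^3 is the minimal polynomial, and the product (x - 2)^4 is the characteristic polynomial.

x - 2, (x - 2)^3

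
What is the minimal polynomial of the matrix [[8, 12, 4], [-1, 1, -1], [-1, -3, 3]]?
m_A(x) = (x - 4)^2

The characteristic polynomial factors as (x - 4)^3. The minimal polynomial is ∏(x - λ)^{k_λ} where k_λ is the size of the largest Jordan block at λ.

For λ = 4: rank(A - 4I) = 1, and the largest Jordan block has size 2 (the smallest k with rank((A - 4I)^k) = rank((A - 4I)^(k+1))).

So m_A(x) = (x - 4)^2.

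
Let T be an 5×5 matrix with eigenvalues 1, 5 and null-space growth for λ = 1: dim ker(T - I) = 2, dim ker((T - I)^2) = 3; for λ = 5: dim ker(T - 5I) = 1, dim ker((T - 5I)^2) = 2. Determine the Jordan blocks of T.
Jordan blocks: (1, 2), (1, 1), (5, 2)

λ = 1: successive nullity increments [2, 1] count blocks of size ≥ k; block sizes are [2, 1].
λ = 5: successive nullity increments [1, 1] count blocks of size ≥ k; block sizes are [2].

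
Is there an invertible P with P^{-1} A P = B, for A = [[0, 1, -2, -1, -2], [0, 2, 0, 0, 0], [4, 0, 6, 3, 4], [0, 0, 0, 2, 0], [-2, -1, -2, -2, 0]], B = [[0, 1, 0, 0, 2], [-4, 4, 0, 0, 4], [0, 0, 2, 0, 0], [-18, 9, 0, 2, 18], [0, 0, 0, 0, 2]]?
Both have characteristic polynomial (x - 2)^5 and minimal polynomial (x - 2)^2. But rank(A - 2I) = 2 for A while rank(B - 2I) = 1 for B, so the number of Jordan blocks at λ = 2 differs. A and B are not similar.

No.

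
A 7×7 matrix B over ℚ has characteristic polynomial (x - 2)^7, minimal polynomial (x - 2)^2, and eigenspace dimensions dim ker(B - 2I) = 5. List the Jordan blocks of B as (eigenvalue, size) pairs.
Jordan blocks: (2, 2), (2, 2), (2, 1), (2, 1), (2, 1)

λ = 2: algebraic multiplicity 7 (exponent in χ_B), largest block size 2 (exponent in m_B), 5 blocks (geometric multiplicity). These force block sizes [2, 2, 1, 1, 1].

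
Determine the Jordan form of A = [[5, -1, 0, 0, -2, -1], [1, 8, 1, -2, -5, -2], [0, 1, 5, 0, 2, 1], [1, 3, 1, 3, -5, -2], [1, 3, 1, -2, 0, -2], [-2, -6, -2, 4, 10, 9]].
J = [[5, 1, 0, 0, 0, 0], [0, 5, 1, 0, 0, 0], [0, 0, 5, 0, 0, 0], [0, 0, 0, 5, 0, 0], [0, 0, 0, 0, 5, 0], [0, 0, 0, 0, 0, 5]]

The characteristic polynomial is det(xI - A) = (x - 5)^6, so the eigenvalues are 5 (algebraic multiplicity 6).

For λ = 5: rank(A - 5I) = 2, rank((A - 5I)^2) = 1, rank((A - 5I)^3) = 0. The eigenspace has dimension 6 - 2 = 4, so there are 4 Jordan blocks; the rank sequence gives block sizes [3, 1, 1, 1].

Assembling the blocks gives the Jordan form J above.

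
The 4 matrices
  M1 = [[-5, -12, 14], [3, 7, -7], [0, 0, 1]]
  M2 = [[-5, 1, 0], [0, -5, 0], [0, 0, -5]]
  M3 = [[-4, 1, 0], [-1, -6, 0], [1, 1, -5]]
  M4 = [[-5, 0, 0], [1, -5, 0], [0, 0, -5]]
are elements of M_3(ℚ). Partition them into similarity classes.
Characteristic polynomials: χ_{M1} = (x - 1)^3, χ_{M2} = (x + 5)^3, χ_{M3} = (x + 5)^3, χ_{M4} = (x + 5)^3.

{M1}: invariant factors x - 1, (x - 1)^2.

{M2, M3, M4}: invariant factors x + 5, (x + 5)^2.

Matrices are similar if and only if their invariant-factor lists agree; the partition into similarity classes is {M1}, {M2, M3, M4}.

2 classes: {M1}, {M2, M3, M4}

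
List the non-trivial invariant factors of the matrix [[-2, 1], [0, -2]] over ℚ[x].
(x + 2)^2

The Jordan structure of A has elementary divisors (x + 2)^2. Arranging the block sizes at each eigenvalue in decreasing order and taking row products gives the invariant factors.

Invariant factors (smallest first, each dividing the next): (x + 2)^2.

Check: the last factor (x + 2)^2 is the minimal polynomial, and the product (x + 2)^2 is the characteristic polynomial.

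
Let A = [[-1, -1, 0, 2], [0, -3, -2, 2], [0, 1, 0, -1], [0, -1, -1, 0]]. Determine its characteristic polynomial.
χ_A(x) = (x + 1)^4

xI - A = [[x + 1, 1, 0, -2], [0, x + 3, 2, -2], [0, -1, x, 1], [0, 1, 1, x]].

Expanding det(xI - A) along the first row:
det(xI - A) = + (x + 1)·det([[x + 3, 2, -2], [-1, x, 1], [1, 1, x]]) - (1)·det([[0, 2, -2], [0, x, 1], [0, 1, x]]) + (0)·det([[0, x + 3, -2], [0, -1, 1], [0, 1, x]]) - (-2)·det([[0, x + 3, 2], [0, -1, x], [0, 1, 1]]).

Evaluating gives χ_A(x) = x^4 + 4x^3 + 6x^2 + 4x + 1 = (x + 1)^4.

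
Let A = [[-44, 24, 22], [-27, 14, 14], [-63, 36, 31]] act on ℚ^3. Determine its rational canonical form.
The invariant factors of A (the non-unit diagonal entries of the Smith normal form of xI - A over ℚ[x]) are (x - 5)(x + 2)^2, each dividing the next. The characteristic polynomial is their product, (x - 5)(x + 2)^2.

The rational canonical form is the block-diagonal matrix of companion matrices C(f_i):
R = [[0, 0, 20], [1, 0, 16], [0, 1, 1]].

R = [[0, 0, 20], [1, 0, 16], [0, 1, 1]]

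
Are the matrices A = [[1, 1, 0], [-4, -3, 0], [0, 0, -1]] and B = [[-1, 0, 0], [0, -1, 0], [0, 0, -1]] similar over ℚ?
No.

Both have characteristic polynomial (x + 1)^3, but the minimal polynomial of A is (x + 1)^2 while the minimal polynomial of B is x + 1. The minimal polynomial is a similarity invariant, so A and B are not similar.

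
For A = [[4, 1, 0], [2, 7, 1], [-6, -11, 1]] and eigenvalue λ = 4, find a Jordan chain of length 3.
We seek v_1 ∈ ker((A - 4I)^3) \ ker((A - 4I)^2), then set v_{i+1} = (A - 4I) v_i.

One such chain is v_1 = [[0, 0, 1]]^T, v_2 = [[0, 1, -3]]^T, v_3 = [[1, 0, -2]]^T. Check: (A - 4I) v_3 = [[0, 0, 0]]^T = 0.

v_1 = [[0, 0, 1]]^T, v_2 = [[0, 1, -3]]^T, v_3 = [[1, 0, -2]]^T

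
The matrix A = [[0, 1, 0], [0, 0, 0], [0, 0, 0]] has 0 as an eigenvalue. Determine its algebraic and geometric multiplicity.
algebraic multiplicity 3, geometric multiplicity 2

The characteristic polynomial is x^3, so the factor x appears with exponent 3: the algebraic multiplicity is 3.

rank(A) = 1, so the eigenspace has dimension 3 - 1 = 2: the geometric multiplicity is 2.

Since 2 < 3, A is not diagonalizable.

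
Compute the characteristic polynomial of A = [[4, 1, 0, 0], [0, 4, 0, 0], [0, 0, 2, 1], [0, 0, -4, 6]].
χ_A(x) = (x - 4)^4

xI - A = [[x - 4, -1, 0, 0], [0, x - 4, 0, 0], [0, 0, x - 2, -1], [0, 0, 4, x - 6]].

Expanding det(xI - A) along the first row:
det(xI - A) = + (x - 4)·det([[x - 4, 0, 0], [0, x - 2, -1], [0, 4, x - 6]]) - (-1)·det([[0, 0, 0], [0, x - 2, -1], [0, 4, x - 6]]) + (0)·det([[0, x - 4, 0], [0, 0, -1], [0, 0, x - 6]]) - (0)·det([[0, x - 4, 0], [0, 0, x - 2], [0, 0, 4]]).

Evaluating gives χ_A(x) = x^4 - 16x^3 + 96x^2 - 256x + 256 = (x - 4)^4.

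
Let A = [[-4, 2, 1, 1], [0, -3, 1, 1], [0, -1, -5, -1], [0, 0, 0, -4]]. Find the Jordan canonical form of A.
J = [[-4, 1, 0, 0], [0, -4, 1, 0], [0, 0, -4, 0], [0, 0, 0, -4]]

The characteristic polynomial is det(xI - A) = (x + 4)^4, so the eigenvalues are -4 (algebraic multiplicity 4).

For λ = -4: rank(A + 4I) = 2, rank((A + 4I)^2) = 1, rank((A + 4I)^3) = 0. The eigenspace has dimension 4 - 2 = 2, so there are 2 Jordan blocks; the rank sequence gives block sizes [3, 1].

Assembling the blocks gives the Jordan form J above.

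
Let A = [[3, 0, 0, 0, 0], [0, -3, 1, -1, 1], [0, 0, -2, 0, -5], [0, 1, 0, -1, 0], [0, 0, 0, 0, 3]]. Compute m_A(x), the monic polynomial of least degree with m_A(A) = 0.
The characteristic polynomial factors as (x - 3)^2(x + 2)^3. The minimal polynomial is ∏(x - λ)^{k_λ} where k_λ is the size of the largest Jordan block at λ.

For λ = -2: rank(A + 2I) = 4, and the largest Jordan block has size 3 (the smallest k with rank((A + 2I)^k) = rank((A + 2I)^(k+1))).
For λ = 3: rank(A - 3I) = 3, and the largest Jordan block has size 1 (the smallest k with rank((A - 3I)^k) = rank((A - 3I)^(k+1))).

So m_A(x) = (x - 3)(x + 2)^3.

m_A(x) = (x - 3)(x + 2)^3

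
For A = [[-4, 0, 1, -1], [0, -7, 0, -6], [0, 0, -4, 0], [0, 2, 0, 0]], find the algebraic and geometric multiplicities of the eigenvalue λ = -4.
The characteristic polynomial is (x + 3)(x + 4)^3, so the factor x + 4 appears with exponent 3: the algebraic multiplicity is 3.

rank(A + 4I) = 2, so the eigenspace has dimension 4 - 2 = 2: the geometric multiplicity is 2.

Since 2 < 3, A is not diagonalizable.

algebraic multiplicity 3, geometric multiplicity 2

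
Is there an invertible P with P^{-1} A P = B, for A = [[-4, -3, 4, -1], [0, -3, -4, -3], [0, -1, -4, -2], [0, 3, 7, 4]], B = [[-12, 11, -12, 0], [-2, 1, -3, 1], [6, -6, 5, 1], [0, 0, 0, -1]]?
Yes.

Two matrices over a field are similar if and only if they have the same invariant factors.

Both A and B have characteristic polynomial (x + 1)^3(x + 4) and minimal polynomial (x + 1)^3(x + 4). Computing further, both have invariant factors (x + 1)^3(x + 4). Hence A and B are similar.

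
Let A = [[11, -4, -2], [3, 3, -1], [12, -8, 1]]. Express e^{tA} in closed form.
e^{tA} = [[(6*t + 1)*e^{5*t}, -4*t*e^{5*t}, -2*t*e^{5*t}], [3*t*e^{5*t}, (1 - 2*t)*e^{5*t}, -t*e^{5*t}], [12*t*e^{5*t}, -8*t*e^{5*t}, (1 - 4*t)*e^{5*t}]]

A has Jordan form J = [[5, 1, 0], [0, 5, 0], [0, 0, 5]] with A = PJP^{-1}, so e^{tA} = P e^{tJ} P^{-1}.

For a Jordan block J_k(λ), e^{tJ_k(λ)} = e^{λt} · (I + tN + t^2 N^2/2! + ... + t^{k-1} N^{k-1}/(k-1)!) where N is the nilpotent superdiagonal part.

Assembling the blocks and conjugating back gives the entries of e^{tA} as shown above.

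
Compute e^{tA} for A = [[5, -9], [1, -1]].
e^{tA} = [[(3*t + 1)*e^{2*t}, -9*t*e^{2*t}], [t*e^{2*t}, (1 - 3*t)*e^{2*t}]]

A has Jordan form J = [[2, 1], [0, 2]] with A = PJP^{-1}, so e^{tA} = P e^{tJ} P^{-1}.

For a Jordan block J_k(λ), e^{tJ_k(λ)} = e^{λt} · (I + tN + t^2 N^2/2! + ... + t^{k-1} N^{k-1}/(k-1)!) where N is the nilpotent superdiagonal part.

Assembling the blocks and conjugating back gives the entries of e^{tA} as shown above.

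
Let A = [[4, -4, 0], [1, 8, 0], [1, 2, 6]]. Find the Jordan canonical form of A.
The characteristic polynomial is det(xI - A) = (x - 6)^3, so the eigenvalues are 6 (algebraic multiplicity 3).

For λ = 6: rank(A - 6I) = 1, rank((A - 6I)^2) = 0. The eigenspace has dimension 3 - 1 = 2, so there are 2 Jordan blocks; the rank sequence gives block sizes [2, 1].

Assembling the blocks gives the Jordan form J above.

J = [[6, 1, 0], [0, 6, 0], [0, 0, 6]]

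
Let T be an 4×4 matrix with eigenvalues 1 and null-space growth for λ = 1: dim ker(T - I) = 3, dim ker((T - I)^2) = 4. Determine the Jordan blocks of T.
Jordan blocks: (1, 2), (1, 1), (1, 1)

λ = 1: successive nullity increments [3, 1] count blocks of size ≥ k; block sizes are [2, 1, 1].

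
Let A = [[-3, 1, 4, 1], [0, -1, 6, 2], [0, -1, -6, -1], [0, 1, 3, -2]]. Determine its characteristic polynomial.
χ_A(x) = (x + 3)^4

xI - A = [[x + 3, -1, -4, -1], [0, x + 1, -6, -2], [0, 1, x + 6, 1], [0, -1, -3, x + 2]].

Expanding det(xI - A) along the first row:
det(xI - A) = + (x + 3)·det([[x + 1, -6, -2], [1, x + 6, 1], [-1, -3, x + 2]]) - (-1)·det([[0, -6, -2], [0, x + 6, 1], [0, -3, x + 2]]) + (-4)·det([[0, x + 1, -2], [0, 1, 1], [0, -1, x + 2]]) - (-1)·det([[0, x + 1, -6], [0, 1, x + 6], [0, -1, -3]]).

Evaluating gives χ_A(x) = x^4 + 12x^3 + 54x^2 + 108x + 81 = (x + 3)^4.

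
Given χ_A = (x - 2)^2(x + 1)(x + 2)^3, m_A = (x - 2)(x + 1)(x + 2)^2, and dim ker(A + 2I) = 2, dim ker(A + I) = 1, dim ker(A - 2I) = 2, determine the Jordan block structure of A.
λ = -2: algebraic multiplicity 3 (exponent in χ_A), largest block size 2 (exponent in m_A), 2 blocks (geometric multiplicity). These force block sizes [2, 1].
λ = -1: algebraic multiplicity 1 (exponent in χ_A), largest block size 1 (exponent in m_A), 1 block (geometric multiplicity). This forces block sizes [1].
λ = 2: algebraic multiplicity 2 (exponent in χ_A), largest block size 1 (exponent in m_A), 2 blocks (geometric multiplicity). These force block sizes [1, 1].

Jordan blocks: (-2, 2), (-2, 1), (-1, 1), (2, 1), (2, 1)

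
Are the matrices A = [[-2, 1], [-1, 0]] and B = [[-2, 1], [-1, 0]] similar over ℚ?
Yes.

Two matrices over a field are similar if and only if they have the same invariant factors.

Both A and B have characteristic polynomial (x + 1)^2 and minimal polynomial (x + 1)^2. Computing further, both have invariant factors (x + 1)^2. Hence A and B are similar.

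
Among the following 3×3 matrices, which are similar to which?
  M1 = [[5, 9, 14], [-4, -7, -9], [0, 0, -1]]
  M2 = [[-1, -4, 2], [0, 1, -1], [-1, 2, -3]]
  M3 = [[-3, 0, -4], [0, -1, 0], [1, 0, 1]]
2 classes: {M1, M2}, {M3}

Characteristic polynomials: χ_{M1} = (x + 1)^3, χ_{M2} = (x + 1)^3, χ_{M3} = (x + 1)^3.

{M1, M2}: invariant factors (x + 1)^3.

{M3}: invariant factors x + 1, (x + 1)^2.

Matrices are similar if and only if their invariant-factor lists agree; the partition into similarity classes is {M1, M2}, {M3}.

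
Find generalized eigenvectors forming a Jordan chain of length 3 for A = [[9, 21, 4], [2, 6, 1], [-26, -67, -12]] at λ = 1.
v_1 = [[-1, 0, 3]]^T, v_2 = [[4, 1, -13]]^T, v_3 = [[1, 0, -2]]^T

We seek v_1 ∈ ker((A - I)^3) \ ker((A - I)^2), then set v_{i+1} = (A - I) v_i.

One such chain is v_1 = [[-1, 0, 3]]^T, v_2 = [[4, 1, -13]]^T, v_3 = [[1, 0, -2]]^T. Check: (A - I) v_3 = [[0, 0, 0]]^T = 0.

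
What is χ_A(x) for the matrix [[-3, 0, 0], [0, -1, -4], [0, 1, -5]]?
xI - A = [[x + 3, 0, 0], [0, x + 1, 4], [0, -1, x + 5]].

Expanding det(xI - A) along the first row:
det(xI - A) = + (x + 3)·det([[x + 1, 4], [-1, x + 5]]) - (0)·det([[0, 4], [0, x + 5]]) + (0)·det([[0, x + 1], [0, -1]]).

Evaluating gives χ_A(x) = x^3 + 9x^2 + 27x + 27 = (x + 3)^3.

χ_A(x) = (x + 3)^3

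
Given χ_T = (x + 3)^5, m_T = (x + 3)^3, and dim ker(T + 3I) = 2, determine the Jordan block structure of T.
λ = -3: algebraic multiplicity 5 (exponent in χ_T), largest block size 3 (exponent in m_T), 2 blocks (geometric multiplicity). These force block sizes [3, 2].

Jordan blocks: (-3, 3), (-3, 2)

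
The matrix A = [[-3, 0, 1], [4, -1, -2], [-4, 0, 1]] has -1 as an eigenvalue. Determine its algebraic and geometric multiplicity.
The characteristic polynomial is (x + 1)^3, so the factor x + 1 appears with exponent 3: the algebraic multiplicity is 3.

rank(A + I) = 1, so the eigenspace has dimension 3 - 1 = 2: the geometric multiplicity is 2.

Since 2 < 3, A is not diagonalizable.

algebraic multiplicity 3, geometric multiplicity 2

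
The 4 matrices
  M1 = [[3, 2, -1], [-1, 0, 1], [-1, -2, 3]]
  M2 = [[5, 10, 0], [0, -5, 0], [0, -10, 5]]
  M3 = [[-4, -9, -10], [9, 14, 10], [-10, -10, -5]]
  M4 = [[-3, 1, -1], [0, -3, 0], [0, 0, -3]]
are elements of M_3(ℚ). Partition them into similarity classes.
Characteristic polynomials: χ_{M1} = (x - 2)^3, χ_{M2} = (x - 5)^2(x + 5), χ_{M3} = (x - 5)^2(x + 5), χ_{M4} = (x + 3)^3.

{M1}: invariant factors x - 2, (x - 2)^2.

{M2}: invariant factors x - 5, (x - 5)(x + 5).

{M3}: invariant factors (x - 5)^2(x + 5).

{M4}: invariant factors x + 3, (x + 3)^2.

Matrices are similar if and only if their invariant-factor lists agree; the partition into similarity classes is {M1}, {M2}, {M3}, {M4}.

4 classes: {M1}, {M2}, {M3}, {M4}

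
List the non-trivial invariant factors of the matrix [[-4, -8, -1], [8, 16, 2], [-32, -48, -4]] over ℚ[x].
x(x - 4)^2

The Jordan structure of A has elementary divisors x, (x - 4)^2. Arranging the block sizes at each eigenvalue in decreasing order and taking row products gives the invariant factors.

Invariant factors (smallest first, each dividing the next): x(x - 4)^2.

Check: the last factor x(x - 4)^2 is the minimal polynomial, and the product x(x - 4)^2 is the characteristic polynomial.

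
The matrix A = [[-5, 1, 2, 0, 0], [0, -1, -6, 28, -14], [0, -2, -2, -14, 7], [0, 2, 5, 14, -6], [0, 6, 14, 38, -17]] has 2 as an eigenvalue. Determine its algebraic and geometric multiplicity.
algebraic multiplicity 2, geometric multiplicity 1

The characteristic polynomial is (x - 2)^2(x + 5)^3, so the factor x - 2 appears with exponent 2: the algebraic multiplicity is 2.

rank(A - 2I) = 4, so the eigenspace has dimension 5 - 4 = 1: the geometric multiplicity is 1.

Since 1 < 2, A is not diagonalizable.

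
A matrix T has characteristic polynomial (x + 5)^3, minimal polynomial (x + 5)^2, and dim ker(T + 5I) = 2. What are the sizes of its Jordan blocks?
Jordan blocks: (-5, 2), (-5, 1)

λ = -5: algebraic multiplicity 3 (exponent in χ_T), largest block size 2 (exponent in m_T), 2 blocks (geometric multiplicity). These force block sizes [2, 1].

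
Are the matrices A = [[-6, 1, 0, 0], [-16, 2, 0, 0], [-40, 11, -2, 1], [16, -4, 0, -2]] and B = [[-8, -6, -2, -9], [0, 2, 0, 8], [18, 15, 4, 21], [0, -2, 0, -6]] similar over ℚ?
Yes.

Two matrices over a field are similar if and only if they have the same invariant factors.

Both A and B have characteristic polynomial (x + 2)^4 and minimal polynomial (x + 2)^2. Computing further, both have invariant factors (x + 2)^2, (x + 2)^2. Hence A and B are similar.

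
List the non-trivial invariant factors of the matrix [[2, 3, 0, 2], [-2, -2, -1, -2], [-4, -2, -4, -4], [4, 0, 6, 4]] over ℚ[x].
The Jordan structure of A has elementary divisors x^3, x. Arranging the block sizes at each eigenvalue in decreasing order and taking row products gives the invariant factors.

Invariant factors (smallest first, each dividing the next): x, x^3.

Check: the last factor x^3 is the minimal polynomial, and the product x^4 is the characteristic polynomial.

x, x^3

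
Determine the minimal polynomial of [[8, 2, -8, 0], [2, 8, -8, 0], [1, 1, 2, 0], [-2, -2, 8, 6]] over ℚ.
m_A(x) = (x - 6)^2

The characteristic polynomial factors as (x - 6)^4. The minimal polynomial is ∏(x - λ)^{k_λ} where k_λ is the size of the largest Jordan block at λ.

For λ = 6: rank(A - 6I) = 1, and the largest Jordan block has size 2 (the smallest k with rank((A - 6I)^k) = rank((A - 6I)^(k+1))).

So m_A(x) = (x - 6)^2.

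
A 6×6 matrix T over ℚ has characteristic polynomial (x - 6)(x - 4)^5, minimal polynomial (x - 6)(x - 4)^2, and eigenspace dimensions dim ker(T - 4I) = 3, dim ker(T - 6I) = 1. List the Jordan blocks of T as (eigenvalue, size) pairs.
λ = 4: algebraic multiplicity 5 (exponent in χ_T), largest block size 2 (exponent in m_T), 3 blocks (geometric multiplicity). These force block sizes [2, 2, 1].
λ = 6: algebraic multiplicity 1 (exponent in χ_T), largest block size 1 (exponent in m_T), 1 block (geometric multiplicity). This forces block sizes [1].

Jordan blocks: (4, 2), (4, 2), (4, 1), (6, 1)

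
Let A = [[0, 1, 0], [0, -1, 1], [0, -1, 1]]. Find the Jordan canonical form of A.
J = [[0, 1, 0], [0, 0, 1], [0, 0, 0]]

The characteristic polynomial is det(xI - A) = x^3, so the eigenvalues are 0 (algebraic multiplicity 3).

For λ = 0: rank(A) = 2, rank(A^2) = 1, rank(A^3) = 0. The eigenspace has dimension 3 - 2 = 1, so there is 1 Jordan block; the rank sequence gives block sizes [3].

Assembling the blocks gives the Jordan form J above.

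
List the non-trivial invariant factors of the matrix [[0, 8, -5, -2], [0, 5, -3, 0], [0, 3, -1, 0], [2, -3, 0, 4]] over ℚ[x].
The Jordan structure of A has elementary divisors (x - 2)^3, (x - 2). Arranging the block sizes at each eigenvalue in decreasing order and taking row products gives the invariant factors.

Invariant factors (smallest first, each dividing the next): x - 2, (x - 2)^3.

Check: the last factor (x - 2)^3 is the minimal polynomial, and the product (x - 2)^4 is the characteristic polynomial.

x - 2, (x - 2)^3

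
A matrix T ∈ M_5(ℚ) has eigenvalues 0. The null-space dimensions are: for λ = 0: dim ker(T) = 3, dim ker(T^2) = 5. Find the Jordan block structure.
Jordan blocks: (0, 2), (0, 2), (0, 1)

λ = 0: successive nullity increments [3, 2] count blocks of size ≥ k; block sizes are [2, 2, 1].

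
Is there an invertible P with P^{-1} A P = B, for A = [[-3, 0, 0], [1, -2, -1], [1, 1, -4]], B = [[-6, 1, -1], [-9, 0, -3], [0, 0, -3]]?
Two matrices over a field are similar if and only if they have the same invariant factors.

Both A and B have characteristic polynomial (x + 3)^3 and minimal polynomial (x + 3)^2. Computing further, both have invariant factors x + 3, (x + 3)^2. Hence A and B are similar.

Yes.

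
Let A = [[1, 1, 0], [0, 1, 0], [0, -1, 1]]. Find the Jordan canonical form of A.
J = [[1, 1, 0], [0, 1, 0], [0, 0, 1]]

The characteristic polynomial is det(xI - A) = (x - 1)^3, so the eigenvalues are 1 (algebraic multiplicity 3).

For λ = 1: rank(A - I) = 1, rank((A - I)^2) = 0. The eigenspace has dimension 3 - 1 = 2, so there are 2 Jordan blocks; the rank sequence gives block sizes [2, 1].

Assembling the blocks gives the Jordan form J above.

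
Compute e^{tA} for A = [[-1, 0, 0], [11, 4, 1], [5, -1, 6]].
e^{tA} = [[e^{-t}, 0, 0], [((2 - t)*e^{6*t} - 2)*e^{-t}, (1 - t)*e^{5*t}, t*e^{5*t}], [((1 - t)*e^{6*t} - 1)*e^{-t}, -t*e^{5*t}, (t + 1)*e^{5*t}]]

A has Jordan form J = [[-1, 0, 0], [0, 5, 1], [0, 0, 5]] with A = PJP^{-1}, so e^{tA} = P e^{tJ} P^{-1}.

For a Jordan block J_k(λ), e^{tJ_k(λ)} = e^{λt} · (I + tN + t^2 N^2/2! + ... + t^{k-1} N^{k-1}/(k-1)!) where N is the nilpotent superdiagonal part.

Assembling the blocks and conjugating back gives the entries of e^{tA} as shown above.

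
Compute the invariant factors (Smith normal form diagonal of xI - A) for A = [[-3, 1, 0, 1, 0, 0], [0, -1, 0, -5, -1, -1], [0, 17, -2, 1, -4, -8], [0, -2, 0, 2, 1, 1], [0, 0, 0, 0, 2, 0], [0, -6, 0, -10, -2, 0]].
x - 2, (x - 2)^2(x + 2)(x + 3)^2

The Jordan structure of A has elementary divisors (x + 3)^2, (x + 2), (x - 2)^2, (x - 2). Arranging the block sizes at each eigenvalue in decreasing order and taking row products gives the invariant factors.

Invariant factors (smallest first, each dividing the next): x - 2, (x - 2)^2(x + 2)(x + 3)^2.

Check: the last factor (x - 2)^2(x + 2)(x + 3)^2 is the minimal polynomial, and the product (x - 2)^3(x + 2)(x + 3)^2 is the characteristic polynomial.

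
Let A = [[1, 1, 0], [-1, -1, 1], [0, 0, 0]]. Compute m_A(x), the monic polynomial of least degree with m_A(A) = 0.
The characteristic polynomial factors as x^3. The minimal polynomial is ∏(x - λ)^{k_λ} where k_λ is the size of the largest Jordan block at λ.

For λ = 0: rank(A) = 2, and the largest Jordan block has size 3 (the smallest k with rank(A^k) = rank(A^(k+1))).

So m_A(x) = x^3.

m_A(x) = x^3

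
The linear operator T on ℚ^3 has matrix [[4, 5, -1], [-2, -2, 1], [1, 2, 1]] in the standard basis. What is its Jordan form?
J = [[1, 1, 0], [0, 1, 1], [0, 0, 1]]

The characteristic polynomial is det(xI - A) = (x - 1)^3, so the eigenvalues are 1 (algebraic multiplicity 3).

For λ = 1: rank(A - I) = 2, rank((A - I)^2) = 1, rank((A - I)^3) = 0. The eigenspace has dimension 3 - 2 = 1, so there is 1 Jordan block; the rank sequence gives block sizes [3].

Assembling the blocks gives the Jordan form J above.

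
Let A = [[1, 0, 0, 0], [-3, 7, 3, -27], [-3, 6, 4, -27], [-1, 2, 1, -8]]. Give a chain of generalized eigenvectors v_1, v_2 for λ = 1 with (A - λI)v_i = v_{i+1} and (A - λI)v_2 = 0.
We seek v_1 ∈ ker((A - I)^2) \ ker(A - I), then set v_{i+1} = (A - I) v_i.

One such chain is v_1 = [[-1, 3, 3, 1]]^T, v_2 = [[0, 3, 3, 1]]^T. Check: (A - I) v_2 = [[0, 0, 0, 0]]^T = 0.

v_1 = [[-1, 3, 3, 1]]^T, v_2 = [[0, 3, 3, 1]]^T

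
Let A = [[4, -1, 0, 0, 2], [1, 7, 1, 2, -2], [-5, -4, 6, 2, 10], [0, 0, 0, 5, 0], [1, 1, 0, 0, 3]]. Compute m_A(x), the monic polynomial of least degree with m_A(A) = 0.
m_A(x) = (x - 5)^3

The characteristic polynomial factors as (x - 5)^5. The minimal polynomial is ∏(x - λ)^{k_λ} where k_λ is the size of the largest Jordan block at λ.

For λ = 5: rank(A - 5I) = 2, and the largest Jordan block has size 3 (the smallest k with rank((A - 5I)^k) = rank((A - 5I)^(k+1))).

So m_A(x) = (x - 5)^3.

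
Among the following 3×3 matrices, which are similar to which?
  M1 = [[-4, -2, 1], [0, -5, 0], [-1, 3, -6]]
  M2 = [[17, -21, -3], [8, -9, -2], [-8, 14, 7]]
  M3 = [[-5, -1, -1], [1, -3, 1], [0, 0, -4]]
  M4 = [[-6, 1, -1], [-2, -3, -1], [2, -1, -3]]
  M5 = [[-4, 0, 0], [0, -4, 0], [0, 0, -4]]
4 classes: {M1}, {M2}, {M3, M4}, {M5}

Characteristic polynomials: χ_{M1} = (x + 5)^3, χ_{M2} = (x - 5)^3, χ_{M3} = (x + 4)^3, χ_{M4} = (x + 4)^3, χ_{M5} = (x + 4)^3.

{M1}: invariant factors (x + 5)^3.

{M2}: invariant factors x - 5, (x - 5)^2.

{M3, M4}: invariant factors x + 4, (x + 4)^2.

{M5}: invariant factors x + 4, x + 4, x + 4.

Matrices are similar if and only if their invariant-factor lists agree; the partition into similarity classes is {M1}, {M2}, {M3, M4}, {M5}.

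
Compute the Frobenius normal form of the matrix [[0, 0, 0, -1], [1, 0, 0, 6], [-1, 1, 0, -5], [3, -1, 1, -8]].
The invariant factors of A (the non-unit diagonal entries of the Smith normal form of xI - A over ℚ[x]) are (x^2 + 4x - 1)^2, each dividing the next. The characteristic polynomial is their product, (x^2 + 4x - 1)^2.

The rational canonical form is the block-diagonal matrix of companion matrices C(f_i):
R = [[0, 0, 0, -1], [1, 0, 0, 8], [0, 1, 0, -14], [0, 0, 1, -8]].

Note the characteristic polynomial does not split into linear factors over ℚ, so A has no Jordan form over ℚ; the rational canonical form exists over any field.

R = [[0, 0, 0, -1], [1, 0, 0, 8], [0, 1, 0, -14], [0, 0, 1, -8]]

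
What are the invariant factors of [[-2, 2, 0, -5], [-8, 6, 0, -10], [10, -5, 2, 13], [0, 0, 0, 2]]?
The Jordan structure of A has elementary divisors (x - 2)^2, (x - 2)^2. Arranging the block sizes at each eigenvalue in decreasing order and taking row products gives the invariant factors.

Invariant factors (smallest first, each dividing the next): (x - 2)^2, (x - 2)^2.

Check: the last factor (x - 2)^2 is the minimal polynomial, and the product (x - 2)^4 is the characteristic polynomial.

(x - 2)^2, (x - 2)^2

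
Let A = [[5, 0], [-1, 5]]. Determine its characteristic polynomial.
χ_A(x) = (x - 5)^2

xI - A = [[x - 5, 0], [1, x - 5]].

Expanding det(xI - A) along the first row:
det(xI - A) = + (x - 5)·det([[x - 5]]) - (0)·det([[1]]).

Evaluating gives χ_A(x) = x^2 - 10x + 25 = (x - 5)^2.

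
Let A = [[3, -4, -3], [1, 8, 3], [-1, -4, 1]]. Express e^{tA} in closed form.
e^{tA} = [[(1 - t)*e^{4*t}, -4*t*e^{4*t}, -3*t*e^{4*t}], [t*e^{4*t}, (4*t + 1)*e^{4*t}, 3*t*e^{4*t}], [-t*e^{4*t}, -4*t*e^{4*t}, (1 - 3*t)*e^{4*t}]]

A has Jordan form J = [[4, 1, 0], [0, 4, 0], [0, 0, 4]] with A = PJP^{-1}, so e^{tA} = P e^{tJ} P^{-1}.

For a Jordan block J_k(λ), e^{tJ_k(λ)} = e^{λt} · (I + tN + t^2 N^2/2! + ... + t^{k-1} N^{k-1}/(k-1)!) where N is the nilpotent superdiagonal part.

Assembling the blocks and conjugating back gives the entries of e^{tA} as shown above.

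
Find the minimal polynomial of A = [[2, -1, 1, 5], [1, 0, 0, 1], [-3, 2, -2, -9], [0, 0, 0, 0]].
m_A(x) = x^3

The characteristic polynomial factors as x^4. The minimal polynomial is ∏(x - λ)^{k_λ} where k_λ is the size of the largest Jordan block at λ.

For λ = 0: rank(A) = 2, and the largest Jordan block has size 3 (the smallest k with rank(A^k) = rank(A^(k+1))).

So m_A(x) = x^3.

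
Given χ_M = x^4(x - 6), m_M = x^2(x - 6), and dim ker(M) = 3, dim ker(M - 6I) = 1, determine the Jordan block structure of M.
Jordan blocks: (0, 2), (0, 1), (0, 1), (6, 1)

λ = 0: algebraic multiplicity 4 (exponent in χ_M), largest block size 2 (exponent in m_M), 3 blocks (geometric multiplicity). These force block sizes [2, 1, 1].
λ = 6: algebraic multiplicity 1 (exponent in χ_M), largest block size 1 (exponent in m_M), 1 block (geometric multiplicity). This forces block sizes [1].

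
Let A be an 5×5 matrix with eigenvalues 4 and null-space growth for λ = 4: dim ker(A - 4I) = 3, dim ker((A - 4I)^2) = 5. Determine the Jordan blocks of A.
Jordan blocks: (4, 2), (4, 2), (4, 1)

λ = 4: successive nullity increments [3, 2] count blocks of size ≥ k; block sizes are [2, 2, 1].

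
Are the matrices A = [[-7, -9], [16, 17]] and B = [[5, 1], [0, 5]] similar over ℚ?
Yes.

Two matrices over a field are similar if and only if they have the same invariant factors.

Both A and B have characteristic polynomial (x - 5)^2 and minimal polynomial (x - 5)^2. Computing further, both have invariant factors (x - 5)^2. Hence A and B are similar.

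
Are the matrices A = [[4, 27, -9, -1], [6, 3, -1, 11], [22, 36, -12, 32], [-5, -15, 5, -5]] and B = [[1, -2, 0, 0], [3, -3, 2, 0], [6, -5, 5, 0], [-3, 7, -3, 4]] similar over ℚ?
No.

trace(A) = -10 but trace(B) = 7. The trace is a similarity invariant, so A and B are not similar.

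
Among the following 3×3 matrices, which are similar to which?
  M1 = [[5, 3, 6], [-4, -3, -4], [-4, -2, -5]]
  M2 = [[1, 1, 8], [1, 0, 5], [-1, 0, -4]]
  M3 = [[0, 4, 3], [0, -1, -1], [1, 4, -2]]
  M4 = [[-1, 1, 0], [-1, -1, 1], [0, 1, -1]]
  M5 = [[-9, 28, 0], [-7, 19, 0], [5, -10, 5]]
Characteristic polynomials: χ_{M1} = (x + 1)^3, χ_{M2} = (x + 1)^3, χ_{M3} = (x + 1)^3, χ_{M4} = (x + 1)^3, χ_{M5} = (x - 5)^3.

{M1}: invariant factors x + 1, (x + 1)^2.

{M2, M3, M4}: invariant factors (x + 1)^3.

{M5}: invariant factors x - 5, (x - 5)^2.

Matrices are similar if and only if their invariant-factor lists agree; the partition into similarity classes is {M1}, {M2, M3, M4}, {M5}.

3 classes: {M1}, {M2, M3, M4}, {M5}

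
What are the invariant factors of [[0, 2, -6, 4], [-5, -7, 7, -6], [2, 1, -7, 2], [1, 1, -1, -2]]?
The Jordan structure of A has elementary divisors (x + 4)^3, (x + 4). Arranging the block sizes at each eigenvalue in decreasing order and taking row products gives the invariant factors.

Invariant factors (smallest first, each dividing the next): x + 4, (x + 4)^3.

Check: the last factor (x + 4)^3 is the minimal polynomial, and the product (x + 4)^4 is the characteristic polynomial.

x + 4, (x + 4)^3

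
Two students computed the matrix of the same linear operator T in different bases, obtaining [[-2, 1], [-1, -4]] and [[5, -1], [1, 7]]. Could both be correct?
trace(A) = -6 but trace(B) = 12. The trace is a similarity invariant, so A and B are not similar.

No.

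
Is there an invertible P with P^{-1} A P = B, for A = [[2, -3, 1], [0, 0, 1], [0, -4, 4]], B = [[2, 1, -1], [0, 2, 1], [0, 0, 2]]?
Yes.

Two matrices over a field are similar if and only if they have the same invariant factors.

Both A and B have characteristic polynomial (x - 2)^3 and minimal polynomial (x - 2)^3. Computing further, both have invariant factors (x - 2)^3. Hence A and B are similar.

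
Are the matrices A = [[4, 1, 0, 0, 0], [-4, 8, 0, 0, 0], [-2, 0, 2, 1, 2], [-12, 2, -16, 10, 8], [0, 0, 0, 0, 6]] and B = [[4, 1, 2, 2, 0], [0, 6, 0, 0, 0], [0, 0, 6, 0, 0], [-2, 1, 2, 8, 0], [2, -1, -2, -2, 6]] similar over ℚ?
Both have characteristic polynomial (x - 6)^5 and minimal polynomial (x - 6)^2. But rank(A - 6I) = 2 for A while rank(B - 6I) = 1 for B, so the number of Jordan blocks at λ = 6 differs. A and B are not similar.

No.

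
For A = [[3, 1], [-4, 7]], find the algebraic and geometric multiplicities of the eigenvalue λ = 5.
The characteristic polynomial is (x - 5)^2, so the factor x - 5 appears with exponent 2: the algebraic multiplicity is 2.

rank(A - 5I) = 1, so the eigenspace has dimension 2 - 1 = 1: the geometric multiplicity is 1.

Since 1 < 2, A is not diagonalizable.

algebraic multiplicity 2, geometric multiplicity 1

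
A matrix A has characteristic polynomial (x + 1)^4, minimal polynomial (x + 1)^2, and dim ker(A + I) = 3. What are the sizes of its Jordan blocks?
Jordan blocks: (-1, 2), (-1, 1), (-1, 1)

λ = -1: algebraic multiplicity 4 (exponent in χ_A), largest block size 2 (exponent in m_A), 3 blocks (geometric multiplicity). These force block sizes [2, 1, 1].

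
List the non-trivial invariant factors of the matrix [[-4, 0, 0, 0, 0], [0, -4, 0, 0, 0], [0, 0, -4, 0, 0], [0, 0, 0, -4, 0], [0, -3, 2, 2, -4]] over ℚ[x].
x + 4, x + 4, x + 4, (x + 4)^2

The Jordan structure of A has elementary divisors (x + 4)^2, (x + 4), (x + 4), (x + 4). Arranging the block sizes at each eigenvalue in decreasing order and taking row products gives the invariant factors.

Invariant factors (smallest first, each dividing the next): x + 4, x + 4, x + 4, (x + 4)^2.

Check: the last factor (x + 4)^2 is the minimal polynomial, and the product (x + 4)^5 is the characteristic polynomial.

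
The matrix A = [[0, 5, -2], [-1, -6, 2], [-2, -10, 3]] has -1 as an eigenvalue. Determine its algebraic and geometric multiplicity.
algebraic multiplicity 3, geometric multiplicity 2

The characteristic polynomial is (x + 1)^3, so the factor x + 1 appears with exponent 3: the algebraic multiplicity is 3.

rank(A + I) = 1, so the eigenspace has dimension 3 - 1 = 2: the geometric multiplicity is 2.

Since 2 < 3, A is not diagonalizable.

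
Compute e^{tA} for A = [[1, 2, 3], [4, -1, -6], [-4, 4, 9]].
A has Jordan form J = [[3, 1, 0], [0, 3, 0], [0, 0, 3]] with A = PJP^{-1}, so e^{tA} = P e^{tJ} P^{-1}.

For a Jordan block J_k(λ), e^{tJ_k(λ)} = e^{λt} · (I + tN + t^2 N^2/2! + ... + t^{k-1} N^{k-1}/(k-1)!) where N is the nilpotent superdiagonal part.

Assembling the blocks and conjugating back gives the entries of e^{tA} as shown above.

e^{tA} = [[(1 - 2*t)*e^{3*t}, 2*t*e^{3*t}, 3*t*e^{3*t}], [4*t*e^{3*t}, (1 - 4*t)*e^{3*t}, -6*t*e^{3*t}], [-4*t*e^{3*t}, 4*t*e^{3*t}, (6*t + 1)*e^{3*t}]]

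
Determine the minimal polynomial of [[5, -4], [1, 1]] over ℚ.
The characteristic polynomial factors as (x - 3)^2. The minimal polynomial is ∏(x - λ)^{k_λ} where k_λ is the size of the largest Jordan block at λ.

For λ = 3: rank(A - 3I) = 1, and the largest Jordan block has size 2 (the smallest k with rank((A - 3I)^k) = rank((A - 3I)^(k+1))).

So m_A(x) = (x - 3)^2.

m_A(x) = (x - 3)^2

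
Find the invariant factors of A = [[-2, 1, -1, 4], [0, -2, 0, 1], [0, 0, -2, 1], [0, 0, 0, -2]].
(x + 2)^2, (x + 2)^2

The Jordan structure of A has elementary divisors (x + 2)^2, (x + 2)^2. Arranging the block sizes at each eigenvalue in decreasing order and taking row products gives the invariant factors.

Invariant factors (smallest first, each dividing the next): (x + 2)^2, (x + 2)^2.

Check: the last factor (x + 2)^2 is the minimal polynomial, and the product (x + 2)^4 is the characteristic polynomial.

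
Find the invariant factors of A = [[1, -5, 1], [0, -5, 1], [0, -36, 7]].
The Jordan structure of A has elementary divisors (x - 1)^3. Arranging the block sizes at each eigenvalue in decreasing order and taking row products gives the invariant factors.

Invariant factors (smallest first, each dividing the next): (x - 1)^3.

Check: the last factor (x - 1)^3 is the minimal polynomial, and the product (x - 1)^3 is the characteristic polynomial.

(x - 1)^3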